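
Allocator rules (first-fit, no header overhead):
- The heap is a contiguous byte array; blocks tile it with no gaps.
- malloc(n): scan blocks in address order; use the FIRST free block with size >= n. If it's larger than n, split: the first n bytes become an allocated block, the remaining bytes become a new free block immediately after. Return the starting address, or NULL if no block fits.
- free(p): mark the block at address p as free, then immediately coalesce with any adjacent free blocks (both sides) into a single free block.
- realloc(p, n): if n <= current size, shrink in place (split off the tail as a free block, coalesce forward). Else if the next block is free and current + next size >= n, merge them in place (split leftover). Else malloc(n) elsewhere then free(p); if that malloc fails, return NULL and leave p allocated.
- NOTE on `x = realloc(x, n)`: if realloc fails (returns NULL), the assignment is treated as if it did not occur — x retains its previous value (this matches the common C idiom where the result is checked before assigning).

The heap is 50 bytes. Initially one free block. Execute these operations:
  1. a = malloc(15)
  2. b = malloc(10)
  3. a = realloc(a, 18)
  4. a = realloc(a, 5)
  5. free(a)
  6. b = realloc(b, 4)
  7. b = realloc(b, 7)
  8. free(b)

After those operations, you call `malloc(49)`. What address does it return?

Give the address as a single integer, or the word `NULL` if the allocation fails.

Answer: 0

Derivation:
Op 1: a = malloc(15) -> a = 0; heap: [0-14 ALLOC][15-49 FREE]
Op 2: b = malloc(10) -> b = 15; heap: [0-14 ALLOC][15-24 ALLOC][25-49 FREE]
Op 3: a = realloc(a, 18) -> a = 25; heap: [0-14 FREE][15-24 ALLOC][25-42 ALLOC][43-49 FREE]
Op 4: a = realloc(a, 5) -> a = 25; heap: [0-14 FREE][15-24 ALLOC][25-29 ALLOC][30-49 FREE]
Op 5: free(a) -> (freed a); heap: [0-14 FREE][15-24 ALLOC][25-49 FREE]
Op 6: b = realloc(b, 4) -> b = 15; heap: [0-14 FREE][15-18 ALLOC][19-49 FREE]
Op 7: b = realloc(b, 7) -> b = 15; heap: [0-14 FREE][15-21 ALLOC][22-49 FREE]
Op 8: free(b) -> (freed b); heap: [0-49 FREE]
malloc(49): first-fit scan over [0-49 FREE] -> 0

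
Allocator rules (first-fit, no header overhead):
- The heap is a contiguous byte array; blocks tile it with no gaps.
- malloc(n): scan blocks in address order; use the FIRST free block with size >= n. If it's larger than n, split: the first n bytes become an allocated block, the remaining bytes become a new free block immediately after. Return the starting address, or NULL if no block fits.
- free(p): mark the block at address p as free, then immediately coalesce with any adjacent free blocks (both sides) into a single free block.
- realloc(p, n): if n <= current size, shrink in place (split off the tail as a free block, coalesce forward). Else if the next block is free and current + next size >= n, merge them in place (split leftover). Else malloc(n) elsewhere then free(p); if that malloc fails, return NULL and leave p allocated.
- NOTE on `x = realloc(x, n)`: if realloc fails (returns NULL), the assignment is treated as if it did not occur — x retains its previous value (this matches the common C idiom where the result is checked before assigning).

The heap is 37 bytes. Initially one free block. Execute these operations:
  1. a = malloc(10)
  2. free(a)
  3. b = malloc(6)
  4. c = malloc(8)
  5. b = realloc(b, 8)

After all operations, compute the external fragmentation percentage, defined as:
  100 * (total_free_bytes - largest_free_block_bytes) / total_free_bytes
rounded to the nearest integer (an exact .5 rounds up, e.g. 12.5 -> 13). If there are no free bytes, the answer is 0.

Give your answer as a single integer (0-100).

Answer: 29

Derivation:
Op 1: a = malloc(10) -> a = 0; heap: [0-9 ALLOC][10-36 FREE]
Op 2: free(a) -> (freed a); heap: [0-36 FREE]
Op 3: b = malloc(6) -> b = 0; heap: [0-5 ALLOC][6-36 FREE]
Op 4: c = malloc(8) -> c = 6; heap: [0-5 ALLOC][6-13 ALLOC][14-36 FREE]
Op 5: b = realloc(b, 8) -> b = 14; heap: [0-5 FREE][6-13 ALLOC][14-21 ALLOC][22-36 FREE]
Free blocks: [6 15] total_free=21 largest=15 -> 100*(21-15)/21 = 600/21 ≈ 28.571 -> rounds to 29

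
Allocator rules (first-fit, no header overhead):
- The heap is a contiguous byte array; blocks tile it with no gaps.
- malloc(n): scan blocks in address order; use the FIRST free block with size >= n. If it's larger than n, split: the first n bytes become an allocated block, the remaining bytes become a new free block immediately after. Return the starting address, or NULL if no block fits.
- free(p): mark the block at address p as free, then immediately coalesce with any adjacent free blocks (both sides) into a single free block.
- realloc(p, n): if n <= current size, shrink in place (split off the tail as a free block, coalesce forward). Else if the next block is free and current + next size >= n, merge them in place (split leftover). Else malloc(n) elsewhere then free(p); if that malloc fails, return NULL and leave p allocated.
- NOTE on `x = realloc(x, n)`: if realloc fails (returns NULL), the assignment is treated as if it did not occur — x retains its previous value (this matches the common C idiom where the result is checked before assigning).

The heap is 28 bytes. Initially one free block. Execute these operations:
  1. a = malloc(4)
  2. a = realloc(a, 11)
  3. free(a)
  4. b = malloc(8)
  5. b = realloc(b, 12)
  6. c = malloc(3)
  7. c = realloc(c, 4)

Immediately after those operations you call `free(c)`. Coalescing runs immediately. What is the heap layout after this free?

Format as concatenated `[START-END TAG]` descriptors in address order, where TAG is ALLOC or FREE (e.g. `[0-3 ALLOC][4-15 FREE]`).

Op 1: a = malloc(4) -> a = 0; heap: [0-3 ALLOC][4-27 FREE]
Op 2: a = realloc(a, 11) -> a = 0; heap: [0-10 ALLOC][11-27 FREE]
Op 3: free(a) -> (freed a); heap: [0-27 FREE]
Op 4: b = malloc(8) -> b = 0; heap: [0-7 ALLOC][8-27 FREE]
Op 5: b = realloc(b, 12) -> b = 0; heap: [0-11 ALLOC][12-27 FREE]
Op 6: c = malloc(3) -> c = 12; heap: [0-11 ALLOC][12-14 ALLOC][15-27 FREE]
Op 7: c = realloc(c, 4) -> c = 12; heap: [0-11 ALLOC][12-15 ALLOC][16-27 FREE]
free(c): c = 12 -> block [12-15 ALLOC]; mark free, coalesce with adjacent free neighbors -> [0-11 ALLOC][12-27 FREE]

Answer: [0-11 ALLOC][12-27 FREE]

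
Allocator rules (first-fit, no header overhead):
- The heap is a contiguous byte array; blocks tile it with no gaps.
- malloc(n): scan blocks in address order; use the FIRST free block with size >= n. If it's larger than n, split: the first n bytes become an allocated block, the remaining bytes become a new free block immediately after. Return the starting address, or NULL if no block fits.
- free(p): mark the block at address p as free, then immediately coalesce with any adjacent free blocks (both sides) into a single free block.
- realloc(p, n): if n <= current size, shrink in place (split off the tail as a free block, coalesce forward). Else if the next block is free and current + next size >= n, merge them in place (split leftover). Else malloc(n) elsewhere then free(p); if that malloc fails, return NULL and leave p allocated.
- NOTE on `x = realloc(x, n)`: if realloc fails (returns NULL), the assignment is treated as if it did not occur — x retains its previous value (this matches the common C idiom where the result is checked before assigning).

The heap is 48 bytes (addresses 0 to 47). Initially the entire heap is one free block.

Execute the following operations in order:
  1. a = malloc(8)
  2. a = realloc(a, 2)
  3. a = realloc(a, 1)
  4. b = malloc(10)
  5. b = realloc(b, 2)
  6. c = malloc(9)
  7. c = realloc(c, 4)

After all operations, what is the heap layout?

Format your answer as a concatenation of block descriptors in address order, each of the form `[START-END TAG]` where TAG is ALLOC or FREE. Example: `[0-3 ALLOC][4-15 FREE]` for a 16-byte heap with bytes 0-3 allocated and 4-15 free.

Op 1: a = malloc(8) -> a = 0; heap: [0-7 ALLOC][8-47 FREE]
Op 2: a = realloc(a, 2) -> a = 0; heap: [0-1 ALLOC][2-47 FREE]
Op 3: a = realloc(a, 1) -> a = 0; heap: [0-0 ALLOC][1-47 FREE]
Op 4: b = malloc(10) -> b = 1; heap: [0-0 ALLOC][1-10 ALLOC][11-47 FREE]
Op 5: b = realloc(b, 2) -> b = 1; heap: [0-0 ALLOC][1-2 ALLOC][3-47 FREE]
Op 6: c = malloc(9) -> c = 3; heap: [0-0 ALLOC][1-2 ALLOC][3-11 ALLOC][12-47 FREE]
Op 7: c = realloc(c, 4) -> c = 3; heap: [0-0 ALLOC][1-2 ALLOC][3-6 ALLOC][7-47 FREE]

Answer: [0-0 ALLOC][1-2 ALLOC][3-6 ALLOC][7-47 FREE]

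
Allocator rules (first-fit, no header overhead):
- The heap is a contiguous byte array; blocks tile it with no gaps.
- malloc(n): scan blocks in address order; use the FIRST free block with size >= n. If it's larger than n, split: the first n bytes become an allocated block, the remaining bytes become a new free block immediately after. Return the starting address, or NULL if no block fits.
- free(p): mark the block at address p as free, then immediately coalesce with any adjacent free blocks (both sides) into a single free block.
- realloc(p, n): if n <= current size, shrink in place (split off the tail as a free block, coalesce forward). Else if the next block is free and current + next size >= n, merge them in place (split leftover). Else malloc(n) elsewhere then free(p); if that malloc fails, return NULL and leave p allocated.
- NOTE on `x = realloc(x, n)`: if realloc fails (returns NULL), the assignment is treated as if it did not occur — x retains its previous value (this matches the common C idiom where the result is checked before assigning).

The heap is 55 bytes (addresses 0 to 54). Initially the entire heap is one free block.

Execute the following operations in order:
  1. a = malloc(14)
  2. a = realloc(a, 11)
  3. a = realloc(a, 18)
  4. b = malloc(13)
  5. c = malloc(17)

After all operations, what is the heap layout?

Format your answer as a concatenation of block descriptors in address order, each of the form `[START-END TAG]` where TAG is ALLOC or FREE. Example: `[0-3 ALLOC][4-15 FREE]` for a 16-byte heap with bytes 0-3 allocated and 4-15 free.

Answer: [0-17 ALLOC][18-30 ALLOC][31-47 ALLOC][48-54 FREE]

Derivation:
Op 1: a = malloc(14) -> a = 0; heap: [0-13 ALLOC][14-54 FREE]
Op 2: a = realloc(a, 11) -> a = 0; heap: [0-10 ALLOC][11-54 FREE]
Op 3: a = realloc(a, 18) -> a = 0; heap: [0-17 ALLOC][18-54 FREE]
Op 4: b = malloc(13) -> b = 18; heap: [0-17 ALLOC][18-30 ALLOC][31-54 FREE]
Op 5: c = malloc(17) -> c = 31; heap: [0-17 ALLOC][18-30 ALLOC][31-47 ALLOC][48-54 FREE]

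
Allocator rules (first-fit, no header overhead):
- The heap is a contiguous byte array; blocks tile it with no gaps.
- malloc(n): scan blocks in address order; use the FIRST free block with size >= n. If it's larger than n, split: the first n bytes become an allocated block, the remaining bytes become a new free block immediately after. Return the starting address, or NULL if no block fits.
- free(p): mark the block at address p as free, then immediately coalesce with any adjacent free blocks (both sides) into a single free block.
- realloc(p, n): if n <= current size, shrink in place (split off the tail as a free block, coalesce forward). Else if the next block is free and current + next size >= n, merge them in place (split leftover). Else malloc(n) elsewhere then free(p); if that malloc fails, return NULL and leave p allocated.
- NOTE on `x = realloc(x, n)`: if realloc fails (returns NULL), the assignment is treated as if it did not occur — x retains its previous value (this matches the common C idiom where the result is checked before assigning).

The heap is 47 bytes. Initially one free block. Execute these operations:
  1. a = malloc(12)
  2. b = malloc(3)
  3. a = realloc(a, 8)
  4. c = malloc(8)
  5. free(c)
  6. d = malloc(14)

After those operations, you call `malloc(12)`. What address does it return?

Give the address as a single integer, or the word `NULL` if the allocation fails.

Op 1: a = malloc(12) -> a = 0; heap: [0-11 ALLOC][12-46 FREE]
Op 2: b = malloc(3) -> b = 12; heap: [0-11 ALLOC][12-14 ALLOC][15-46 FREE]
Op 3: a = realloc(a, 8) -> a = 0; heap: [0-7 ALLOC][8-11 FREE][12-14 ALLOC][15-46 FREE]
Op 4: c = malloc(8) -> c = 15; heap: [0-7 ALLOC][8-11 FREE][12-14 ALLOC][15-22 ALLOC][23-46 FREE]
Op 5: free(c) -> (freed c); heap: [0-7 ALLOC][8-11 FREE][12-14 ALLOC][15-46 FREE]
Op 6: d = malloc(14) -> d = 15; heap: [0-7 ALLOC][8-11 FREE][12-14 ALLOC][15-28 ALLOC][29-46 FREE]
malloc(12): first-fit scan over [0-7 ALLOC][8-11 FREE][12-14 ALLOC][15-28 ALLOC][29-46 FREE] -> 29

Answer: 29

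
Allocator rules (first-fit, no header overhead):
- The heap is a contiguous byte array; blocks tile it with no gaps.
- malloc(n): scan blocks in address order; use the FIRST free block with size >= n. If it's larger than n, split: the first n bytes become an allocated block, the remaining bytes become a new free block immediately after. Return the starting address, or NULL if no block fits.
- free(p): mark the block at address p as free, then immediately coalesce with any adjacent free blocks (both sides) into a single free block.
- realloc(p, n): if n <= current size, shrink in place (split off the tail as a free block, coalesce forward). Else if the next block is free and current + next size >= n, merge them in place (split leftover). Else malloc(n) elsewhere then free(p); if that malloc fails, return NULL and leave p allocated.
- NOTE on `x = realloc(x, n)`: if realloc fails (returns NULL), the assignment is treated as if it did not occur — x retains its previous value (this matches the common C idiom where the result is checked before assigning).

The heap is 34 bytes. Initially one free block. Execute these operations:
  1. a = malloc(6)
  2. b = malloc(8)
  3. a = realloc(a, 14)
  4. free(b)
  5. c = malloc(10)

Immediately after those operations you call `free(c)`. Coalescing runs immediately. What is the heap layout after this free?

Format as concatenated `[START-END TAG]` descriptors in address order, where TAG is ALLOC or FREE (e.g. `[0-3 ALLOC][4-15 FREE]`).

Op 1: a = malloc(6) -> a = 0; heap: [0-5 ALLOC][6-33 FREE]
Op 2: b = malloc(8) -> b = 6; heap: [0-5 ALLOC][6-13 ALLOC][14-33 FREE]
Op 3: a = realloc(a, 14) -> a = 14; heap: [0-5 FREE][6-13 ALLOC][14-27 ALLOC][28-33 FREE]
Op 4: free(b) -> (freed b); heap: [0-13 FREE][14-27 ALLOC][28-33 FREE]
Op 5: c = malloc(10) -> c = 0; heap: [0-9 ALLOC][10-13 FREE][14-27 ALLOC][28-33 FREE]
free(c): c = 0 -> block [0-9 ALLOC]; mark free, coalesce with adjacent free neighbors -> [0-13 FREE][14-27 ALLOC][28-33 FREE]

Answer: [0-13 FREE][14-27 ALLOC][28-33 FREE]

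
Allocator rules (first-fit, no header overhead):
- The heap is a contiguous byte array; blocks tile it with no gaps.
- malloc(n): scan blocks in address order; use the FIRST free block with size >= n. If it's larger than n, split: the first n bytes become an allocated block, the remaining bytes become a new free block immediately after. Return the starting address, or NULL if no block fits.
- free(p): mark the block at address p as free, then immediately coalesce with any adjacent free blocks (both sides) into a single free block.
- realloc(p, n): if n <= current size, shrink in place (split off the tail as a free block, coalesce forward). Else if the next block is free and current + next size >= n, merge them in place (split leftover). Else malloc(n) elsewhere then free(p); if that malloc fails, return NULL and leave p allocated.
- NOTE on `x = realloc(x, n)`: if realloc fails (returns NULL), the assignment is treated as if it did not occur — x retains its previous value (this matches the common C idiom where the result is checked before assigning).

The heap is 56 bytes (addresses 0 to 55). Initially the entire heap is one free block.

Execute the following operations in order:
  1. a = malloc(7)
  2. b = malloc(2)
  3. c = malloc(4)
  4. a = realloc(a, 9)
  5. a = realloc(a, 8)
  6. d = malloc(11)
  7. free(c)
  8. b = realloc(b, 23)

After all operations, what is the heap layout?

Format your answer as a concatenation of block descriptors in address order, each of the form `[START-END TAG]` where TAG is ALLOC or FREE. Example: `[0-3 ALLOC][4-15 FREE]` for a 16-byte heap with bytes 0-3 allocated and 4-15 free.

Op 1: a = malloc(7) -> a = 0; heap: [0-6 ALLOC][7-55 FREE]
Op 2: b = malloc(2) -> b = 7; heap: [0-6 ALLOC][7-8 ALLOC][9-55 FREE]
Op 3: c = malloc(4) -> c = 9; heap: [0-6 ALLOC][7-8 ALLOC][9-12 ALLOC][13-55 FREE]
Op 4: a = realloc(a, 9) -> a = 13; heap: [0-6 FREE][7-8 ALLOC][9-12 ALLOC][13-21 ALLOC][22-55 FREE]
Op 5: a = realloc(a, 8) -> a = 13; heap: [0-6 FREE][7-8 ALLOC][9-12 ALLOC][13-20 ALLOC][21-55 FREE]
Op 6: d = malloc(11) -> d = 21; heap: [0-6 FREE][7-8 ALLOC][9-12 ALLOC][13-20 ALLOC][21-31 ALLOC][32-55 FREE]
Op 7: free(c) -> (freed c); heap: [0-6 FREE][7-8 ALLOC][9-12 FREE][13-20 ALLOC][21-31 ALLOC][32-55 FREE]
Op 8: b = realloc(b, 23) -> b = 32; heap: [0-12 FREE][13-20 ALLOC][21-31 ALLOC][32-54 ALLOC][55-55 FREE]

Answer: [0-12 FREE][13-20 ALLOC][21-31 ALLOC][32-54 ALLOC][55-55 FREE]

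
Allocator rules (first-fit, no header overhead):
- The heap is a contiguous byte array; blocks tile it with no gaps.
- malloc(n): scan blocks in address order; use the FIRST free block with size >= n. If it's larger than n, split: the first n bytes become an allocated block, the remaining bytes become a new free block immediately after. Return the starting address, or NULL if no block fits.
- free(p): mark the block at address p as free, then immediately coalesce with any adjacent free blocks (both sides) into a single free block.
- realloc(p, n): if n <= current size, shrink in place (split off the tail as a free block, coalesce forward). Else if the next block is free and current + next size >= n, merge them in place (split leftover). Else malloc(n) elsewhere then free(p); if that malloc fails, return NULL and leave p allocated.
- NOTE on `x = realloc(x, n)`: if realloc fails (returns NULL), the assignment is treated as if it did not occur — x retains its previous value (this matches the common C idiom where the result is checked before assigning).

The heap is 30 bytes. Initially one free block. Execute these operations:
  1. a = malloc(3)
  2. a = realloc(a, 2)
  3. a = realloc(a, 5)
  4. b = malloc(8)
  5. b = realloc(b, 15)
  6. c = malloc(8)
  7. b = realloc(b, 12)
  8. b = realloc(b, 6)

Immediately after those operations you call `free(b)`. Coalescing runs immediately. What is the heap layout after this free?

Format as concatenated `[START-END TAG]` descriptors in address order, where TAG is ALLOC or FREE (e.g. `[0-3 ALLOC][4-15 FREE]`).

Answer: [0-4 ALLOC][5-19 FREE][20-27 ALLOC][28-29 FREE]

Derivation:
Op 1: a = malloc(3) -> a = 0; heap: [0-2 ALLOC][3-29 FREE]
Op 2: a = realloc(a, 2) -> a = 0; heap: [0-1 ALLOC][2-29 FREE]
Op 3: a = realloc(a, 5) -> a = 0; heap: [0-4 ALLOC][5-29 FREE]
Op 4: b = malloc(8) -> b = 5; heap: [0-4 ALLOC][5-12 ALLOC][13-29 FREE]
Op 5: b = realloc(b, 15) -> b = 5; heap: [0-4 ALLOC][5-19 ALLOC][20-29 FREE]
Op 6: c = malloc(8) -> c = 20; heap: [0-4 ALLOC][5-19 ALLOC][20-27 ALLOC][28-29 FREE]
Op 7: b = realloc(b, 12) -> b = 5; heap: [0-4 ALLOC][5-16 ALLOC][17-19 FREE][20-27 ALLOC][28-29 FREE]
Op 8: b = realloc(b, 6) -> b = 5; heap: [0-4 ALLOC][5-10 ALLOC][11-19 FREE][20-27 ALLOC][28-29 FREE]
free(b): b = 5 -> block [5-10 ALLOC]; mark free, coalesce with adjacent free neighbors -> [0-4 ALLOC][5-19 FREE][20-27 ALLOC][28-29 FREE]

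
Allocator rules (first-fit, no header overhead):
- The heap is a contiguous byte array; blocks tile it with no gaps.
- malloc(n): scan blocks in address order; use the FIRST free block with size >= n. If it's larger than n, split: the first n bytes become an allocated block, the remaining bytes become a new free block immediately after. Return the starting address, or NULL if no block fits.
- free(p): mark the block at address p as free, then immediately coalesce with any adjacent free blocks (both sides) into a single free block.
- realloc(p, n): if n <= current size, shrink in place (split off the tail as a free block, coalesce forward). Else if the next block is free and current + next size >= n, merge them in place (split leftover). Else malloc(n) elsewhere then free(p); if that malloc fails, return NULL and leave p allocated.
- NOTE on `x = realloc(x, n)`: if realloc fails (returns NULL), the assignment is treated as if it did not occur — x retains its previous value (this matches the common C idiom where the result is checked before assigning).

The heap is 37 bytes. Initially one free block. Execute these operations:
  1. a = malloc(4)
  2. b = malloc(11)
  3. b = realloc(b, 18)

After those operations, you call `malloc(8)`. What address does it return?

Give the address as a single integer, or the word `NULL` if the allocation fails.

Answer: 22

Derivation:
Op 1: a = malloc(4) -> a = 0; heap: [0-3 ALLOC][4-36 FREE]
Op 2: b = malloc(11) -> b = 4; heap: [0-3 ALLOC][4-14 ALLOC][15-36 FREE]
Op 3: b = realloc(b, 18) -> b = 4; heap: [0-3 ALLOC][4-21 ALLOC][22-36 FREE]
malloc(8): first-fit scan over [0-3 ALLOC][4-21 ALLOC][22-36 FREE] -> 22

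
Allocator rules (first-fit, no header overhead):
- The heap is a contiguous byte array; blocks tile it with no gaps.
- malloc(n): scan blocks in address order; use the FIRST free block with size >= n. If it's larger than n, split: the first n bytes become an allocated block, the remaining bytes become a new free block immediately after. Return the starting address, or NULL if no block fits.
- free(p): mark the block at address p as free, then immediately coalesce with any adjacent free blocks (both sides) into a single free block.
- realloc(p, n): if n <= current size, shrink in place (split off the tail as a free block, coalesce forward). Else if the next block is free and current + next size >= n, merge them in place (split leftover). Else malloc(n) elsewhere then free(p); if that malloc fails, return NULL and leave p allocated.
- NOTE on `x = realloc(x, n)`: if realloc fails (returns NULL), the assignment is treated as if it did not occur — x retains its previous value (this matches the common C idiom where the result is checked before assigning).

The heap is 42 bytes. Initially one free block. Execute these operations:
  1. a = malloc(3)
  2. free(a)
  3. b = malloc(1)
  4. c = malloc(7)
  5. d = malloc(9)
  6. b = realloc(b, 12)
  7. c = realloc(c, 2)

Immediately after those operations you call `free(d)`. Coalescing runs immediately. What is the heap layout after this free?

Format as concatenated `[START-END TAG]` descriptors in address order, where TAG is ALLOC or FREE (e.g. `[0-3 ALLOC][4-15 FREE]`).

Answer: [0-0 FREE][1-2 ALLOC][3-16 FREE][17-28 ALLOC][29-41 FREE]

Derivation:
Op 1: a = malloc(3) -> a = 0; heap: [0-2 ALLOC][3-41 FREE]
Op 2: free(a) -> (freed a); heap: [0-41 FREE]
Op 3: b = malloc(1) -> b = 0; heap: [0-0 ALLOC][1-41 FREE]
Op 4: c = malloc(7) -> c = 1; heap: [0-0 ALLOC][1-7 ALLOC][8-41 FREE]
Op 5: d = malloc(9) -> d = 8; heap: [0-0 ALLOC][1-7 ALLOC][8-16 ALLOC][17-41 FREE]
Op 6: b = realloc(b, 12) -> b = 17; heap: [0-0 FREE][1-7 ALLOC][8-16 ALLOC][17-28 ALLOC][29-41 FREE]
Op 7: c = realloc(c, 2) -> c = 1; heap: [0-0 FREE][1-2 ALLOC][3-7 FREE][8-16 ALLOC][17-28 ALLOC][29-41 FREE]
free(d): d = 8 -> block [8-16 ALLOC]; mark free, coalesce with adjacent free neighbors -> [0-0 FREE][1-2 ALLOC][3-16 FREE][17-28 ALLOC][29-41 FREE]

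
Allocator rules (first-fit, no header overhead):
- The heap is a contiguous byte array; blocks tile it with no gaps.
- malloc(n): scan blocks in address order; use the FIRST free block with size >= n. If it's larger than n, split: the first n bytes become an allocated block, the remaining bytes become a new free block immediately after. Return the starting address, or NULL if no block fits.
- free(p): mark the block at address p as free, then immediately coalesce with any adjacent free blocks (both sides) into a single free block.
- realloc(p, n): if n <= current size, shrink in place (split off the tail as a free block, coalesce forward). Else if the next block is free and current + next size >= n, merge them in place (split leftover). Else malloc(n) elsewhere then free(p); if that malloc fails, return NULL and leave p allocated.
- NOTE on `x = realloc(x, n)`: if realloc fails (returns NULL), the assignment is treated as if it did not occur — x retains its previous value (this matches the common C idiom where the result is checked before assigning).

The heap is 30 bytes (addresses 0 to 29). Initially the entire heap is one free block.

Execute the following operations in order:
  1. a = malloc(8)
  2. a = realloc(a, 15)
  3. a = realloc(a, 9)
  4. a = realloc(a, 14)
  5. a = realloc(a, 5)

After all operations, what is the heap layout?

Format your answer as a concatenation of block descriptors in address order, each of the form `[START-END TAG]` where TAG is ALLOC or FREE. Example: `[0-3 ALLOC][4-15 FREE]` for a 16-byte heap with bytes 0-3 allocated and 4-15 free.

Answer: [0-4 ALLOC][5-29 FREE]

Derivation:
Op 1: a = malloc(8) -> a = 0; heap: [0-7 ALLOC][8-29 FREE]
Op 2: a = realloc(a, 15) -> a = 0; heap: [0-14 ALLOC][15-29 FREE]
Op 3: a = realloc(a, 9) -> a = 0; heap: [0-8 ALLOC][9-29 FREE]
Op 4: a = realloc(a, 14) -> a = 0; heap: [0-13 ALLOC][14-29 FREE]
Op 5: a = realloc(a, 5) -> a = 0; heap: [0-4 ALLOC][5-29 FREE]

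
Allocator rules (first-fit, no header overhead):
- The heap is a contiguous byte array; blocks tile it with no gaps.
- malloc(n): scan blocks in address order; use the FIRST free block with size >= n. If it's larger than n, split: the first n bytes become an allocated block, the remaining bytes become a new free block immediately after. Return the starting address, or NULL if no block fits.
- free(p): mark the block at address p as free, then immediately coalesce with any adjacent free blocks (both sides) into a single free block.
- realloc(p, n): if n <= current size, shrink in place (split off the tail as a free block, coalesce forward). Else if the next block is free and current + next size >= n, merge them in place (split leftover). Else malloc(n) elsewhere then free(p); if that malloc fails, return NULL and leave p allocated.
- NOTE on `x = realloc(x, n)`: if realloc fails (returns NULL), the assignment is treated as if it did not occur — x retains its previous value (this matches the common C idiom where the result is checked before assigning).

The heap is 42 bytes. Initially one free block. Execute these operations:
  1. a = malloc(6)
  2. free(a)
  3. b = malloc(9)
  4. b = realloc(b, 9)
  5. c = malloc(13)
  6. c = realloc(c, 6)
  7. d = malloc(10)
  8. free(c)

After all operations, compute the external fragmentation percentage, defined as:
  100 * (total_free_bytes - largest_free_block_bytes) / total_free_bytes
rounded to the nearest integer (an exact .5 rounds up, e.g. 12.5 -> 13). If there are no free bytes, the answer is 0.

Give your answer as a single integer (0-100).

Op 1: a = malloc(6) -> a = 0; heap: [0-5 ALLOC][6-41 FREE]
Op 2: free(a) -> (freed a); heap: [0-41 FREE]
Op 3: b = malloc(9) -> b = 0; heap: [0-8 ALLOC][9-41 FREE]
Op 4: b = realloc(b, 9) -> b = 0; heap: [0-8 ALLOC][9-41 FREE]
Op 5: c = malloc(13) -> c = 9; heap: [0-8 ALLOC][9-21 ALLOC][22-41 FREE]
Op 6: c = realloc(c, 6) -> c = 9; heap: [0-8 ALLOC][9-14 ALLOC][15-41 FREE]
Op 7: d = malloc(10) -> d = 15; heap: [0-8 ALLOC][9-14 ALLOC][15-24 ALLOC][25-41 FREE]
Op 8: free(c) -> (freed c); heap: [0-8 ALLOC][9-14 FREE][15-24 ALLOC][25-41 FREE]
Free blocks: [6 17] total_free=23 largest=17 -> 100*(23-17)/23 = 600/23 ≈ 26.087 -> rounds to 26

Answer: 26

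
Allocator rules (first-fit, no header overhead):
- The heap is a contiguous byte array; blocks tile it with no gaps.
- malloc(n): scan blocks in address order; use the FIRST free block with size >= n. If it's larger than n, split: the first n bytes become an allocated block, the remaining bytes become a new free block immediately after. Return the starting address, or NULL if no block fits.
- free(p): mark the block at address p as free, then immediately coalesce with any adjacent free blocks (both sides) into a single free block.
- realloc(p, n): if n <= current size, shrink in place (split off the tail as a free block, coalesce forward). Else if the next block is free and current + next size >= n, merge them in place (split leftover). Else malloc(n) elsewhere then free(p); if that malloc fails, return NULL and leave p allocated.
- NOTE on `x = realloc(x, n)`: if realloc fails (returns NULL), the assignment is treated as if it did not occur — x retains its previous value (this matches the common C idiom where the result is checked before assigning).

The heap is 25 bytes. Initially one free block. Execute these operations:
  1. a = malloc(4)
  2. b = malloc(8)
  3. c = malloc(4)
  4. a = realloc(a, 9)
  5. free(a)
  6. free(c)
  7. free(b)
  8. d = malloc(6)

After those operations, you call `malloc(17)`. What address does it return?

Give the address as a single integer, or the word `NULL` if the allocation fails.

Answer: 6

Derivation:
Op 1: a = malloc(4) -> a = 0; heap: [0-3 ALLOC][4-24 FREE]
Op 2: b = malloc(8) -> b = 4; heap: [0-3 ALLOC][4-11 ALLOC][12-24 FREE]
Op 3: c = malloc(4) -> c = 12; heap: [0-3 ALLOC][4-11 ALLOC][12-15 ALLOC][16-24 FREE]
Op 4: a = realloc(a, 9) -> a = 16; heap: [0-3 FREE][4-11 ALLOC][12-15 ALLOC][16-24 ALLOC]
Op 5: free(a) -> (freed a); heap: [0-3 FREE][4-11 ALLOC][12-15 ALLOC][16-24 FREE]
Op 6: free(c) -> (freed c); heap: [0-3 FREE][4-11 ALLOC][12-24 FREE]
Op 7: free(b) -> (freed b); heap: [0-24 FREE]
Op 8: d = malloc(6) -> d = 0; heap: [0-5 ALLOC][6-24 FREE]
malloc(17): first-fit scan over [0-5 ALLOC][6-24 FREE] -> 6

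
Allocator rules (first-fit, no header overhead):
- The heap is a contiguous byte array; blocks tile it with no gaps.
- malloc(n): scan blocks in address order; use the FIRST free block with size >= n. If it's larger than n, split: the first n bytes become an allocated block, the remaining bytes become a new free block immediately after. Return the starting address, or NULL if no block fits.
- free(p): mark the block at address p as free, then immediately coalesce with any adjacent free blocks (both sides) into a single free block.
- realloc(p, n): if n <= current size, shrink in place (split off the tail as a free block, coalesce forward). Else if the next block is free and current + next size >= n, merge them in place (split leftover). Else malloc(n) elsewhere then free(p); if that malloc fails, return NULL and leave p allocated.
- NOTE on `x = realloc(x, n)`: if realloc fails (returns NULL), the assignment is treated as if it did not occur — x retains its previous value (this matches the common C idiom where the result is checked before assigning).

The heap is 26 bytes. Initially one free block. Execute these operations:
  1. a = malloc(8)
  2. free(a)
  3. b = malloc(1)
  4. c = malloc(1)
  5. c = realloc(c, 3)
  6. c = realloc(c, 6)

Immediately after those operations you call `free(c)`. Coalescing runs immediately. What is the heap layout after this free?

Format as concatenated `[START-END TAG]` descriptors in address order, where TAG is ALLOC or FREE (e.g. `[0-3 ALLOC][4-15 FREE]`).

Answer: [0-0 ALLOC][1-25 FREE]

Derivation:
Op 1: a = malloc(8) -> a = 0; heap: [0-7 ALLOC][8-25 FREE]
Op 2: free(a) -> (freed a); heap: [0-25 FREE]
Op 3: b = malloc(1) -> b = 0; heap: [0-0 ALLOC][1-25 FREE]
Op 4: c = malloc(1) -> c = 1; heap: [0-0 ALLOC][1-1 ALLOC][2-25 FREE]
Op 5: c = realloc(c, 3) -> c = 1; heap: [0-0 ALLOC][1-3 ALLOC][4-25 FREE]
Op 6: c = realloc(c, 6) -> c = 1; heap: [0-0 ALLOC][1-6 ALLOC][7-25 FREE]
free(c): c = 1 -> block [1-6 ALLOC]; mark free, coalesce with adjacent free neighbors -> [0-0 ALLOC][1-25 FREE]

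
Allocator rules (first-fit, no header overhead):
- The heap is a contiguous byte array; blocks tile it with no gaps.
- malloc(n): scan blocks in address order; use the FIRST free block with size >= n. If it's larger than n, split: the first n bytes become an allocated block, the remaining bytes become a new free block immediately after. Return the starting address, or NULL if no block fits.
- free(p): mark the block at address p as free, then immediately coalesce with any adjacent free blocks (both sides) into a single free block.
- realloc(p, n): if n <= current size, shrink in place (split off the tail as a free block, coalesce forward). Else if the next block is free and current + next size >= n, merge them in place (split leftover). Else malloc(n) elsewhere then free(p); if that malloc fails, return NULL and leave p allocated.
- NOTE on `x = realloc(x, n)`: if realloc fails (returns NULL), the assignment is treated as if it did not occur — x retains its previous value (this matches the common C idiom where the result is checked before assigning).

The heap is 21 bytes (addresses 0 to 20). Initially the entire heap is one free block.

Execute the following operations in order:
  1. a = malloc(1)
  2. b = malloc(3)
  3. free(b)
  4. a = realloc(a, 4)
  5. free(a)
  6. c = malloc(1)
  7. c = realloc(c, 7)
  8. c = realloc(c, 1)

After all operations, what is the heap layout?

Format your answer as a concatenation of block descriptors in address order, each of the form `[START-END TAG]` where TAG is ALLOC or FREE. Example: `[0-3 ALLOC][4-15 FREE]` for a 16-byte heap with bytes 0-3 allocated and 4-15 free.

Answer: [0-0 ALLOC][1-20 FREE]

Derivation:
Op 1: a = malloc(1) -> a = 0; heap: [0-0 ALLOC][1-20 FREE]
Op 2: b = malloc(3) -> b = 1; heap: [0-0 ALLOC][1-3 ALLOC][4-20 FREE]
Op 3: free(b) -> (freed b); heap: [0-0 ALLOC][1-20 FREE]
Op 4: a = realloc(a, 4) -> a = 0; heap: [0-3 ALLOC][4-20 FREE]
Op 5: free(a) -> (freed a); heap: [0-20 FREE]
Op 6: c = malloc(1) -> c = 0; heap: [0-0 ALLOC][1-20 FREE]
Op 7: c = realloc(c, 7) -> c = 0; heap: [0-6 ALLOC][7-20 FREE]
Op 8: c = realloc(c, 1) -> c = 0; heap: [0-0 ALLOC][1-20 FREE]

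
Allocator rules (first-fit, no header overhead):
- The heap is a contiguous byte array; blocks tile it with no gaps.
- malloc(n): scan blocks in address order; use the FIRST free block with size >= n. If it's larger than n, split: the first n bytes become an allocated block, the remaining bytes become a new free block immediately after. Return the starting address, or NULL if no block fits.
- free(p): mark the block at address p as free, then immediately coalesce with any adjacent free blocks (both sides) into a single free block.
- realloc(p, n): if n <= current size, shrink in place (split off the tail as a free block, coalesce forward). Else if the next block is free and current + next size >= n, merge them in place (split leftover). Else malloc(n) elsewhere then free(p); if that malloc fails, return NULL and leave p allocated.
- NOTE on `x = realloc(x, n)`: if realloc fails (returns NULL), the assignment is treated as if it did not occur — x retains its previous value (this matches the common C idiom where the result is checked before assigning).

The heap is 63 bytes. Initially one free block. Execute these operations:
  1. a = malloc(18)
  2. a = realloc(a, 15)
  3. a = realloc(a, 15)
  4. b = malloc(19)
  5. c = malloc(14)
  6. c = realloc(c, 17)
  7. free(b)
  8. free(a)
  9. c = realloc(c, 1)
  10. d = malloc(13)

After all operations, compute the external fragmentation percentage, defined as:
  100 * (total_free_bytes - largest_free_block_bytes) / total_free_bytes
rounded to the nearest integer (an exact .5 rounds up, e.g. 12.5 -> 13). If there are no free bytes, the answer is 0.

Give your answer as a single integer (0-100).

Op 1: a = malloc(18) -> a = 0; heap: [0-17 ALLOC][18-62 FREE]
Op 2: a = realloc(a, 15) -> a = 0; heap: [0-14 ALLOC][15-62 FREE]
Op 3: a = realloc(a, 15) -> a = 0; heap: [0-14 ALLOC][15-62 FREE]
Op 4: b = malloc(19) -> b = 15; heap: [0-14 ALLOC][15-33 ALLOC][34-62 FREE]
Op 5: c = malloc(14) -> c = 34; heap: [0-14 ALLOC][15-33 ALLOC][34-47 ALLOC][48-62 FREE]
Op 6: c = realloc(c, 17) -> c = 34; heap: [0-14 ALLOC][15-33 ALLOC][34-50 ALLOC][51-62 FREE]
Op 7: free(b) -> (freed b); heap: [0-14 ALLOC][15-33 FREE][34-50 ALLOC][51-62 FREE]
Op 8: free(a) -> (freed a); heap: [0-33 FREE][34-50 ALLOC][51-62 FREE]
Op 9: c = realloc(c, 1) -> c = 34; heap: [0-33 FREE][34-34 ALLOC][35-62 FREE]
Op 10: d = malloc(13) -> d = 0; heap: [0-12 ALLOC][13-33 FREE][34-34 ALLOC][35-62 FREE]
Free blocks: [21 28] total_free=49 largest=28 -> 100*(49-28)/49 = 2100/49 ≈ 42.857 -> rounds to 43

Answer: 43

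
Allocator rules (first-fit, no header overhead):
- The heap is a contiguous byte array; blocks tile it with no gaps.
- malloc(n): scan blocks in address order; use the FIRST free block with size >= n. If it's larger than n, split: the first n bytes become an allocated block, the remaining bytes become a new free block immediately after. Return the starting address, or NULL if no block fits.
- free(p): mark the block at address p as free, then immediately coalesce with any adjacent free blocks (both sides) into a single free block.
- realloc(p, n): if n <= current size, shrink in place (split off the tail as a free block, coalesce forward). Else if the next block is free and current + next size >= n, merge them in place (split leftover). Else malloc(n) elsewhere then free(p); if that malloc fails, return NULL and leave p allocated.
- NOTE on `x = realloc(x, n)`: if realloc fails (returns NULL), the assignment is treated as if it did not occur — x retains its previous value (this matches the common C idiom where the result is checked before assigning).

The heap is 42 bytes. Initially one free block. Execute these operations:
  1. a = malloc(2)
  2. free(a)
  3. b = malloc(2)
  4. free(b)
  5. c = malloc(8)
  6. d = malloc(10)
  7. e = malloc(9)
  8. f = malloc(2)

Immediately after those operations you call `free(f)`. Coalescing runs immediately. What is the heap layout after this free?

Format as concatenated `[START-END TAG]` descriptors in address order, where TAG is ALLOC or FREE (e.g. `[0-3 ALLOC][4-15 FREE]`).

Answer: [0-7 ALLOC][8-17 ALLOC][18-26 ALLOC][27-41 FREE]

Derivation:
Op 1: a = malloc(2) -> a = 0; heap: [0-1 ALLOC][2-41 FREE]
Op 2: free(a) -> (freed a); heap: [0-41 FREE]
Op 3: b = malloc(2) -> b = 0; heap: [0-1 ALLOC][2-41 FREE]
Op 4: free(b) -> (freed b); heap: [0-41 FREE]
Op 5: c = malloc(8) -> c = 0; heap: [0-7 ALLOC][8-41 FREE]
Op 6: d = malloc(10) -> d = 8; heap: [0-7 ALLOC][8-17 ALLOC][18-41 FREE]
Op 7: e = malloc(9) -> e = 18; heap: [0-7 ALLOC][8-17 ALLOC][18-26 ALLOC][27-41 FREE]
Op 8: f = malloc(2) -> f = 27; heap: [0-7 ALLOC][8-17 ALLOC][18-26 ALLOC][27-28 ALLOC][29-41 FREE]
free(f): f = 27 -> block [27-28 ALLOC]; mark free, coalesce with adjacent free neighbors -> [0-7 ALLOC][8-17 ALLOC][18-26 ALLOC][27-41 FREE]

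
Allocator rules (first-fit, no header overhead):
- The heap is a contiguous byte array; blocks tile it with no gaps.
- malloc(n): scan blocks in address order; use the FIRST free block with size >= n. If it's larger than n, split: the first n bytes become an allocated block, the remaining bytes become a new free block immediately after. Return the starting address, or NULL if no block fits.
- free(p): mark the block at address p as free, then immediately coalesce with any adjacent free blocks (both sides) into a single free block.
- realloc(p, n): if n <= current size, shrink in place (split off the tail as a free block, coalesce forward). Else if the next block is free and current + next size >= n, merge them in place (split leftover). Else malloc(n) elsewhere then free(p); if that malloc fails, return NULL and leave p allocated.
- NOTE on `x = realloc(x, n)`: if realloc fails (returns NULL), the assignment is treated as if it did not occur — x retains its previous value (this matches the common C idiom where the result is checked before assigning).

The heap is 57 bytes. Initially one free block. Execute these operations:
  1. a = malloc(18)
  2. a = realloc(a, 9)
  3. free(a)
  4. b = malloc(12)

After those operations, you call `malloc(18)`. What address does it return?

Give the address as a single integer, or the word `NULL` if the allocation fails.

Op 1: a = malloc(18) -> a = 0; heap: [0-17 ALLOC][18-56 FREE]
Op 2: a = realloc(a, 9) -> a = 0; heap: [0-8 ALLOC][9-56 FREE]
Op 3: free(a) -> (freed a); heap: [0-56 FREE]
Op 4: b = malloc(12) -> b = 0; heap: [0-11 ALLOC][12-56 FREE]
malloc(18): first-fit scan over [0-11 ALLOC][12-56 FREE] -> 12

Answer: 12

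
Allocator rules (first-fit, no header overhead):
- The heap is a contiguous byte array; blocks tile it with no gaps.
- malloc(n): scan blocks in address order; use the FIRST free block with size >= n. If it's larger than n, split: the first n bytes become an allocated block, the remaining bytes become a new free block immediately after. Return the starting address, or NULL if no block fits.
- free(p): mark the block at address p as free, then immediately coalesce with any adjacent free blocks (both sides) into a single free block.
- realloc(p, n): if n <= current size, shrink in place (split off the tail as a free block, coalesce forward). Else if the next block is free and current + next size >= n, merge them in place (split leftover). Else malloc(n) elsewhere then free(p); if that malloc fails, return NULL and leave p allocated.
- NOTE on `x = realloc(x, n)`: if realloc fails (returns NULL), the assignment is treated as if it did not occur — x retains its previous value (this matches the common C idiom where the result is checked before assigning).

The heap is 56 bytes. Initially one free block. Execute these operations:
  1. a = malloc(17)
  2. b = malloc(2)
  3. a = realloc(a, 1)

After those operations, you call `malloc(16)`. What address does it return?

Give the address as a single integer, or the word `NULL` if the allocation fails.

Answer: 1

Derivation:
Op 1: a = malloc(17) -> a = 0; heap: [0-16 ALLOC][17-55 FREE]
Op 2: b = malloc(2) -> b = 17; heap: [0-16 ALLOC][17-18 ALLOC][19-55 FREE]
Op 3: a = realloc(a, 1) -> a = 0; heap: [0-0 ALLOC][1-16 FREE][17-18 ALLOC][19-55 FREE]
malloc(16): first-fit scan over [0-0 ALLOC][1-16 FREE][17-18 ALLOC][19-55 FREE] -> 1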